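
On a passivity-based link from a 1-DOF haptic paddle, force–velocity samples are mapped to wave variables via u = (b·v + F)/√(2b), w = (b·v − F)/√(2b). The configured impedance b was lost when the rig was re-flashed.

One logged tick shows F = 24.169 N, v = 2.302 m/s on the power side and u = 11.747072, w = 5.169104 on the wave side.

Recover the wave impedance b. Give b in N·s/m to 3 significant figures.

u + w = 16.916176;  u + w = √(2b)·v, so √(2b) = 16.916176/2.302 = 7.348469.
b = (√(2b))²/2 = 53.999999/2 = 26.999999.
(Check via u − w = 2F/√(2b): u − w = 6.577968, 2F/√(2b) = 6.577969.)

b = 27 N·s/m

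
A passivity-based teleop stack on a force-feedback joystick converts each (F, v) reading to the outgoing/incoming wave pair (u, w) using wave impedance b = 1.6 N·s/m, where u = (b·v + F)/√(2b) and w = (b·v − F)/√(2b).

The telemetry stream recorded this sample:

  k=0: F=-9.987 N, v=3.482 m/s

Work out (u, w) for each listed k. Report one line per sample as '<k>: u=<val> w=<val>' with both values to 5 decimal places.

k=0: b·v=1.6×3.482=5.57120; √(2b)=1.78885; u=(5.57120+(-9.987))/1.78885=-2.46851, w=(5.57120−(-9.987))/1.78885=8.69730

0: u=-2.46851 w=8.69730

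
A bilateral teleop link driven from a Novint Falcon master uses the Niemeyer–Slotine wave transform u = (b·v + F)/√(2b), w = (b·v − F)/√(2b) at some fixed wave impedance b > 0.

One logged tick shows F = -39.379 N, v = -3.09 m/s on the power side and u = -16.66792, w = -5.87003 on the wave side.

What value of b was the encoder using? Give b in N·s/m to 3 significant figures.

u + w = -22.5379;  u + w = √(2b)·v, so √(2b) = -22.5379/(-3.09) = 7.2938.
b = (√(2b))²/2 = 53.2000/2 = 26.6000.
(Check via u − w = 2F/√(2b): u − w = -10.7979, 2F/√(2b) = -10.7979.)

b = 26.6 N·s/m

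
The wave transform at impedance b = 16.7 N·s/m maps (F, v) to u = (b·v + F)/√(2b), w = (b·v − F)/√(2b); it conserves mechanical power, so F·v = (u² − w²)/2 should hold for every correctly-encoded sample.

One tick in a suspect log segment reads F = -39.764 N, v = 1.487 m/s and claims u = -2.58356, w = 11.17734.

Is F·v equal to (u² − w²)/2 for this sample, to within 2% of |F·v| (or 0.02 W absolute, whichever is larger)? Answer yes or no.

F·v = (-39.764)×1.487 = -59.129068 W.
(u² − w²)/2 = (6.674782 − 124.932929)/2 = -59.129074 W.
|Δ| = 0.000006;  2% of max(1, |F·v|) = 1.182581.

yes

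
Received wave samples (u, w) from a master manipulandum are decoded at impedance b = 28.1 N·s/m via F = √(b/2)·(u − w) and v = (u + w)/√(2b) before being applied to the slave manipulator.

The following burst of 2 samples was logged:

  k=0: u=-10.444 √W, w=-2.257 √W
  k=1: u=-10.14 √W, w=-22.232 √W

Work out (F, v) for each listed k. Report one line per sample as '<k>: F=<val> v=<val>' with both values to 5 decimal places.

k=0: u−w=-8.18700, u+w=-12.70100; √(b/2)=3.74833, √(2b)=7.49667; F=3.74833×(-8.187)=-30.68760, v=-12.70100/7.49667=-1.69422
k=1: u−w=12.09200, u+w=-32.37200; √(b/2)=3.74833, √(2b)=7.49667; F=3.74833×12.092=45.32484, v=-32.37200/7.49667=-4.31819

0: F=-30.68760 v=-1.69422
1: F=45.32484 v=-4.31819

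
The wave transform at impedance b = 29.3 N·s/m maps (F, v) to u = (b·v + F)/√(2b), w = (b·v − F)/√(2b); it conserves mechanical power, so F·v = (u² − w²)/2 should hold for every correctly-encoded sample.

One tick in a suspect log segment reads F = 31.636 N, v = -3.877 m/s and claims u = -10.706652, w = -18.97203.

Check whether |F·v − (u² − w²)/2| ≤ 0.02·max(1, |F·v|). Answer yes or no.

yes

F·v = 31.636×(-3.877) = -122.652772 W.
(u² − w²)/2 = (114.632397 − 359.937922)/2 = -122.652763 W.
|Δ| = 0.000009;  2% of max(1, |F·v|) = 2.453055.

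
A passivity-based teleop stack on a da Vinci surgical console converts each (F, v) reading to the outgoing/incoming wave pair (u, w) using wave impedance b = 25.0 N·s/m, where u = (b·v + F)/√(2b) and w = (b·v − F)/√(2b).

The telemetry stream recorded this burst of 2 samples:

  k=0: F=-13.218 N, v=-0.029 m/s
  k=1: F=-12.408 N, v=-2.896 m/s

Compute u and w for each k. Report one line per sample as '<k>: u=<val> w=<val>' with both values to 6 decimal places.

0: u=-1.971838 w=1.766777
1: u=-11.993662 w=-8.484150

k=0: b·v=25.0×(-0.029)=-0.725000; √(2b)=7.071068; u=(-0.725000+(-13.218))/7.071068=-1.971838, w=(-0.725000−(-13.218))/7.071068=1.766777
k=1: b·v=25.0×(-2.896)=-72.400000; √(2b)=7.071068; u=(-72.400000+(-12.408))/7.071068=-11.993662, w=(-72.400000−(-12.408))/7.071068=-8.484150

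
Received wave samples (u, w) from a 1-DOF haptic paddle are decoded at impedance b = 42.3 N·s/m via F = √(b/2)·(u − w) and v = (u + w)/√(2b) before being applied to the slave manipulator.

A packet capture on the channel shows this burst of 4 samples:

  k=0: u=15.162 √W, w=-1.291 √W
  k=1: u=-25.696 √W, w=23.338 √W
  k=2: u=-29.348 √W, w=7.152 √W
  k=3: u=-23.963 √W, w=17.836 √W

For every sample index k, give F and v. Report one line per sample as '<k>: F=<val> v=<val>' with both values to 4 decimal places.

0: F=75.6659 v=1.5081
1: F=-225.5031 v=-0.2564
2: F=-167.8603 v=-2.4132
3: F=-192.2300 v=-0.6661

k=0: u−w=16.4530, u+w=13.8710; √(b/2)=4.5989, √(2b)=9.1978; F=4.5989×16.453=75.6659, v=13.8710/9.1978=1.5081
k=1: u−w=-49.0340, u+w=-2.3580; √(b/2)=4.5989, √(2b)=9.1978; F=4.5989×(-49.034)=-225.5031, v=-2.3580/9.1978=-0.2564
k=2: u−w=-36.5000, u+w=-22.1960; √(b/2)=4.5989, √(2b)=9.1978; F=4.5989×(-36.5)=-167.8603, v=-22.1960/9.1978=-2.4132
k=3: u−w=-41.7990, u+w=-6.1270; √(b/2)=4.5989, √(2b)=9.1978; F=4.5989×(-41.799)=-192.2300, v=-6.1270/9.1978=-0.6661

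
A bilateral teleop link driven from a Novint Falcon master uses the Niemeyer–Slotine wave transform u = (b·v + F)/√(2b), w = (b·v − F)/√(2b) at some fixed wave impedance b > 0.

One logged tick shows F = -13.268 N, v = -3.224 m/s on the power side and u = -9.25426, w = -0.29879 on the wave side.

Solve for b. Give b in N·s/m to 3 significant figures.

u + w = -9.55305;  u + w = √(2b)·v, so √(2b) = -9.55305/(-3.224) = 2.96310.
b = (√(2b))²/2 = 8.77999/2 = 4.39000.
(Check via u − w = 2F/√(2b): u − w = -8.95547, 2F/√(2b) = -8.95547.)

b = 4.39 N·s/m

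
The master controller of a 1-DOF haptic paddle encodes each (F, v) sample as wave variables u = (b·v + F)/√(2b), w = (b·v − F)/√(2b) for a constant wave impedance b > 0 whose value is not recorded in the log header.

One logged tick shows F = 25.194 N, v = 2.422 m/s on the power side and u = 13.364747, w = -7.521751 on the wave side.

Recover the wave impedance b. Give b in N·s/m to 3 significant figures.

b = 2.91 N·s/m

u + w = 5.842996;  u + w = √(2b)·v, so √(2b) = 5.842996/2.422 = 2.412467.
b = (√(2b))²/2 = 5.819999/2 = 2.909999.
(Check via u − w = 2F/√(2b): u − w = 20.886498, 2F/√(2b) = 20.886500.)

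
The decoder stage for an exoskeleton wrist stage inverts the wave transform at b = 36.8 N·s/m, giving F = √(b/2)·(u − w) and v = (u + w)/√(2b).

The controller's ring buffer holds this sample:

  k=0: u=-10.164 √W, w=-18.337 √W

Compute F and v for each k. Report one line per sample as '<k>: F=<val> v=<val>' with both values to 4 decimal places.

k=0: u−w=8.1730, u+w=-28.5010; √(b/2)=4.2895, √(2b)=8.5790; F=4.2895×8.173=35.0583, v=-28.5010/8.5790=-3.3222

0: F=35.0583 v=-3.3222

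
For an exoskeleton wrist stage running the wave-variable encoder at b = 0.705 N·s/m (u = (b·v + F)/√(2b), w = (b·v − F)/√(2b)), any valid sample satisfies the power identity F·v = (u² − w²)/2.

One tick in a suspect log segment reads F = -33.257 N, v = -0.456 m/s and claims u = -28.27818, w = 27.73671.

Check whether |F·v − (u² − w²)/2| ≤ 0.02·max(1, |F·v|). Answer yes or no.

yes

F·v = (-33.257)×(-0.456) = 15.16519 W.
(u² − w²)/2 = (799.65546 − 769.32508)/2 = 15.16519 W.
|Δ| = 0.00000;  2% of max(1, |F·v|) = 0.30330.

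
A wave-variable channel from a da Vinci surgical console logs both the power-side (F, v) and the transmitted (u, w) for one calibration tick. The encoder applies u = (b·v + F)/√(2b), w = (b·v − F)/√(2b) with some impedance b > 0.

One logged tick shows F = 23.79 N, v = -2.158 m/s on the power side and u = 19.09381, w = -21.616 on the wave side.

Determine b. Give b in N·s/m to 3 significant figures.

b = 0.683 N·s/m

u + w = -2.52219;  u + w = √(2b)·v, so √(2b) = -2.52219/(-2.158) = 1.16876.
b = (√(2b))²/2 = 1.36601/2 = 0.68300.
(Check via u − w = 2F/√(2b): u − w = 40.70981, 2F/√(2b) = 40.70972.)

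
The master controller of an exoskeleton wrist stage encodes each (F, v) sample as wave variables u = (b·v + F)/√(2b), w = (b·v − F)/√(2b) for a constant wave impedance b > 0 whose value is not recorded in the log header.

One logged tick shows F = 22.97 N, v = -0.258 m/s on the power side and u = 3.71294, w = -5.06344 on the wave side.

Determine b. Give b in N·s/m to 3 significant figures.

u + w = -1.3505;  u + w = √(2b)·v, so √(2b) = -1.3505/(-0.258) = 5.2345.
b = (√(2b))²/2 = 27.3999/2 = 13.7000.
(Check via u − w = 2F/√(2b): u − w = 8.7764, 2F/√(2b) = 8.7764.)

b = 13.7 N·s/m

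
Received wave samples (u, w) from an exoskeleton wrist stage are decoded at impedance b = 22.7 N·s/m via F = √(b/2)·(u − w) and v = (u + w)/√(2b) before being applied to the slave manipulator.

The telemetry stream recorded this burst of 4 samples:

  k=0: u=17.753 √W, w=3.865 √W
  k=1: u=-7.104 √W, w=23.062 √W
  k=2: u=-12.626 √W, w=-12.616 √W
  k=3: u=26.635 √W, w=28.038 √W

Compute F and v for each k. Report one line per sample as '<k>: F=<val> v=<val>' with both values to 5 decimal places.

0: F=46.78834 v=3.20839
1: F=-101.62853 v=2.36838
2: F=-0.03369 v=-3.74624
3: F=-4.72667 v=8.11419

k=0: u−w=13.88800, u+w=21.61800; √(b/2)=3.36898, √(2b)=6.73795; F=3.36898×13.888=46.78834, v=21.61800/6.73795=3.20839
k=1: u−w=-30.16600, u+w=15.95800; √(b/2)=3.36898, √(2b)=6.73795; F=3.36898×(-30.166)=-101.62853, v=15.95800/6.73795=2.36838
k=2: u−w=-0.01000, u+w=-25.24200; √(b/2)=3.36898, √(2b)=6.73795; F=3.36898×(-0.01)=-0.03369, v=-25.24200/6.73795=-3.74624
k=3: u−w=-1.40300, u+w=54.67300; √(b/2)=3.36898, √(2b)=6.73795; F=3.36898×(-1.403)=-4.72667, v=54.67300/6.73795=8.11419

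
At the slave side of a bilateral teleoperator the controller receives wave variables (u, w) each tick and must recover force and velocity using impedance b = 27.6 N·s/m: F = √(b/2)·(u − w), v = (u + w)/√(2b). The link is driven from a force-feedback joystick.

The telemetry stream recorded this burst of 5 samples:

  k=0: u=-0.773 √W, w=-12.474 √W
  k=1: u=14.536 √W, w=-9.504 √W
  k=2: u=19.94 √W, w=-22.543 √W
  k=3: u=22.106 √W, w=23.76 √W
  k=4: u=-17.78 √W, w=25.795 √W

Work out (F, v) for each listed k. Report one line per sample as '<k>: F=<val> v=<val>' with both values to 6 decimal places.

0: F=43.467286 v=-1.782986
1: F=89.304636 v=0.677284
2: F=157.817341 v=-0.350352
3: F=-6.144337 v=6.173356
4: F=-161.873941 v=1.078783

k=0: u−w=11.701000, u+w=-13.247000; √(b/2)=3.714835, √(2b)=7.429670; F=3.714835×11.701=43.467286, v=-13.247000/7.429670=-1.782986
k=1: u−w=24.040000, u+w=5.032000; √(b/2)=3.714835, √(2b)=7.429670; F=3.714835×24.04=89.304636, v=5.032000/7.429670=0.677284
k=2: u−w=42.483000, u+w=-2.603000; √(b/2)=3.714835, √(2b)=7.429670; F=3.714835×42.483=157.817341, v=-2.603000/7.429670=-0.350352
k=3: u−w=-1.654000, u+w=45.866000; √(b/2)=3.714835, √(2b)=7.429670; F=3.714835×(-1.654)=-6.144337, v=45.866000/7.429670=6.173356
k=4: u−w=-43.575000, u+w=8.015000; √(b/2)=3.714835, √(2b)=7.429670; F=3.714835×(-43.575)=-161.873941, v=8.015000/7.429670=1.078783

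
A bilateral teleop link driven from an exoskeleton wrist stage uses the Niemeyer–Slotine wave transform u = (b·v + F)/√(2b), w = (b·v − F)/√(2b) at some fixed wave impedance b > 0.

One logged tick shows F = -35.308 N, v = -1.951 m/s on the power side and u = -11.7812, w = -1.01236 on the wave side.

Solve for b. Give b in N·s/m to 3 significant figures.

b = 21.5 N·s/m

u + w = -12.7936;  u + w = √(2b)·v, so √(2b) = -12.7936/(-1.951) = 6.5574.
b = (√(2b))²/2 = 43.0000/2 = 21.5000.
(Check via u − w = 2F/√(2b): u − w = -10.7688, 2F/√(2b) = -10.7688.)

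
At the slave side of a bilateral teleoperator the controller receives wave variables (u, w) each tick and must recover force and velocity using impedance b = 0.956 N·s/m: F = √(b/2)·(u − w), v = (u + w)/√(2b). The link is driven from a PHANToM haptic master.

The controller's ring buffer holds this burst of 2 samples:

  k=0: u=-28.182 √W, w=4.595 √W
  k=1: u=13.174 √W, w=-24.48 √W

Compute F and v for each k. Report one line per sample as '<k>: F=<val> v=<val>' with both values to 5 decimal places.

0: F=-22.66121 v=-17.05803
1: F=26.03305 v=-8.17645

k=0: u−w=-32.77700, u+w=-23.58700; √(b/2)=0.69138, √(2b)=1.38275; F=0.69138×(-32.777)=-22.66121, v=-23.58700/1.38275=-17.05803
k=1: u−w=37.65400, u+w=-11.30600; √(b/2)=0.69138, √(2b)=1.38275; F=0.69138×37.654=26.03305, v=-11.30600/1.38275=-8.17645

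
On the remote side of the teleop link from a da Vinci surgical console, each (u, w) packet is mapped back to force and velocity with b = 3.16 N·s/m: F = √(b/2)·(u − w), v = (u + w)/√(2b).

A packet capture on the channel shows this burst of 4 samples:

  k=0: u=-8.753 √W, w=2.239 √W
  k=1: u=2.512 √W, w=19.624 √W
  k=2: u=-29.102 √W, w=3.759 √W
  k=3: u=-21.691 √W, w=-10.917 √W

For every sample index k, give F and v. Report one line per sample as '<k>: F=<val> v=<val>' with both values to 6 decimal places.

0: F=-13.816730 v=-2.591130
1: F=-21.509450 v=8.805228
2: F=-41.305637 v=-10.080904
3: F=-13.542708 v=-12.970766

k=0: u−w=-10.992000, u+w=-6.514000; √(b/2)=1.256981, √(2b)=2.513961; F=1.256981×(-10.992)=-13.816730, v=-6.514000/2.513961=-2.591130
k=1: u−w=-17.112000, u+w=22.136000; √(b/2)=1.256981, √(2b)=2.513961; F=1.256981×(-17.112)=-21.509450, v=22.136000/2.513961=8.805228
k=2: u−w=-32.861000, u+w=-25.343000; √(b/2)=1.256981, √(2b)=2.513961; F=1.256981×(-32.861)=-41.305637, v=-25.343000/2.513961=-10.080904
k=3: u−w=-10.774000, u+w=-32.608000; √(b/2)=1.256981, √(2b)=2.513961; F=1.256981×(-10.774)=-13.542708, v=-32.608000/2.513961=-12.970766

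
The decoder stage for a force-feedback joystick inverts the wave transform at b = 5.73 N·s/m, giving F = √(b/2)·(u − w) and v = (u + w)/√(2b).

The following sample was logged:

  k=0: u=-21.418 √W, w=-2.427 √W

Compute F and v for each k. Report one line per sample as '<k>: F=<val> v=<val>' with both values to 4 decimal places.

0: F=-32.1448 v=-7.0438

k=0: u−w=-18.9910, u+w=-23.8450; √(b/2)=1.6926, √(2b)=3.3853; F=1.6926×(-18.991)=-32.1448, v=-23.8450/3.3853=-7.0438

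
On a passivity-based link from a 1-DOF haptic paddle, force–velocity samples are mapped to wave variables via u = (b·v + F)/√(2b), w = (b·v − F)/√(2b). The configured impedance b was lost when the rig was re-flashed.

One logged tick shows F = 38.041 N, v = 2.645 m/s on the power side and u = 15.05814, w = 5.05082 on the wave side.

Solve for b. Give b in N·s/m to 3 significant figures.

u + w = 20.1090;  u + w = √(2b)·v, so √(2b) = 20.1090/2.645 = 7.6026.
b = (√(2b))²/2 = 57.8000/2 = 28.9000.
(Check via u − w = 2F/√(2b): u − w = 10.0073, 2F/√(2b) = 10.0073.)

b = 28.9 N·s/m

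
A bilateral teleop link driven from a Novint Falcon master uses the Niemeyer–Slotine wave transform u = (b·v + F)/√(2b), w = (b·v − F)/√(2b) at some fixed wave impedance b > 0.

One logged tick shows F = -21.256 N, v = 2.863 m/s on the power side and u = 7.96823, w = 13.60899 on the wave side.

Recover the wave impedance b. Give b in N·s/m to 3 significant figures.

u + w = 21.5772;  u + w = √(2b)·v, so √(2b) = 21.5772/2.863 = 7.5366.
b = (√(2b))²/2 = 56.8000/2 = 28.4000.
(Check via u − w = 2F/√(2b): u − w = -5.6408, 2F/√(2b) = -5.6408.)

b = 28.4 N·s/m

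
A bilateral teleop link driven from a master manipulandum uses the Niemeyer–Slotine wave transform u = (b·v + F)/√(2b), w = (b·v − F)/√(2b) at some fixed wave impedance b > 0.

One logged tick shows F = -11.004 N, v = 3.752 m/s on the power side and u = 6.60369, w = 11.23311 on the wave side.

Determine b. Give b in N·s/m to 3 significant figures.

u + w = 17.8368;  u + w = √(2b)·v, so √(2b) = 17.8368/3.752 = 4.7539.
b = (√(2b))²/2 = 22.6000/2 = 11.3000.
(Check via u − w = 2F/√(2b): u − w = -4.6294, 2F/√(2b) = -4.6294.)

b = 11.3 N·s/m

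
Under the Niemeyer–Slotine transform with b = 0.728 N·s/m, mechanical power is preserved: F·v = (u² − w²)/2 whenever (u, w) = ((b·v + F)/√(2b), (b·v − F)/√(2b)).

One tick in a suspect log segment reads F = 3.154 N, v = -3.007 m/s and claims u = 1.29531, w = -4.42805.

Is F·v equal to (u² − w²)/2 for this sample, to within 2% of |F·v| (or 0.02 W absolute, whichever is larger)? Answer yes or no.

no

F·v = 3.154×(-3.007) = -9.4841 W.
(u² − w²)/2 = (1.6778 − 19.6076)/2 = -8.9649 W.
|Δ| = 0.5192;  2% of max(1, |F·v|) = 0.1897.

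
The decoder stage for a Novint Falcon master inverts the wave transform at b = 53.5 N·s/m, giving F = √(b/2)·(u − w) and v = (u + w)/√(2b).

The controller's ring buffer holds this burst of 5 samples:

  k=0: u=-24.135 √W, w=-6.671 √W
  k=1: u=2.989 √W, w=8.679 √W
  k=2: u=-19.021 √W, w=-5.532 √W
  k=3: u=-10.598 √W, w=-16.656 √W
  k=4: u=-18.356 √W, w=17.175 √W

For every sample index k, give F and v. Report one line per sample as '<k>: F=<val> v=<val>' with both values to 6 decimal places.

k=0: u−w=-17.464000, u+w=-30.806000; √(b/2)=5.172040, √(2b)=10.344080; F=5.172040×(-17.464)=-90.324510, v=-30.806000/10.344080=-2.978128
k=1: u−w=-5.690000, u+w=11.668000; √(b/2)=5.172040, √(2b)=10.344080; F=5.172040×(-5.69)=-29.428909, v=11.668000/10.344080=1.127988
k=2: u−w=-13.489000, u+w=-24.553000; √(b/2)=5.172040, √(2b)=10.344080; F=5.172040×(-13.489)=-69.765650, v=-24.553000/10.344080=-2.373628
k=3: u−w=6.058000, u+w=-27.254000; √(b/2)=5.172040, √(2b)=10.344080; F=5.172040×6.058=31.332220, v=-27.254000/10.344080=-2.634744
k=4: u−w=-35.531000, u+w=-1.181000; √(b/2)=5.172040, √(2b)=10.344080; F=5.172040×(-35.531)=-183.767761, v=-1.181000/10.344080=-0.114172

0: F=-90.324510 v=-2.978128
1: F=-29.428909 v=1.127988
2: F=-69.765650 v=-2.373628
3: F=31.332220 v=-2.634744
4: F=-183.767761 v=-0.114172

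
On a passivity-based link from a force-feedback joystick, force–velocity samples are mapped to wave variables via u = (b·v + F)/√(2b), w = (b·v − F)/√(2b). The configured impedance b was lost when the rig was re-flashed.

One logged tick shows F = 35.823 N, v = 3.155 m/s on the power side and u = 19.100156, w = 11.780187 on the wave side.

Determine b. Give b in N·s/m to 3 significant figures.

u + w = 30.880343;  u + w = √(2b)·v, so √(2b) = 30.880343/3.155 = 9.787747.
b = (√(2b))²/2 = 95.799999/2 = 47.899999.
(Check via u − w = 2F/√(2b): u − w = 7.319969, 2F/√(2b) = 7.319968.)

b = 47.9 N·s/m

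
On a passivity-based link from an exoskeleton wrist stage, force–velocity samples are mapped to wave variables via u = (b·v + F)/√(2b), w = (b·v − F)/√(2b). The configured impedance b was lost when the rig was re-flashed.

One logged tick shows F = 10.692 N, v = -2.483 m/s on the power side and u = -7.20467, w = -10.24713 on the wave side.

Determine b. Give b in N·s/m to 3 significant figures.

b = 24.7 N·s/m

u + w = -17.4518;  u + w = √(2b)·v, so √(2b) = -17.4518/(-2.483) = 7.0285.
b = (√(2b))²/2 = 49.4000/2 = 24.7000.
(Check via u − w = 2F/√(2b): u − w = 3.0425, 2F/√(2b) = 3.0425.)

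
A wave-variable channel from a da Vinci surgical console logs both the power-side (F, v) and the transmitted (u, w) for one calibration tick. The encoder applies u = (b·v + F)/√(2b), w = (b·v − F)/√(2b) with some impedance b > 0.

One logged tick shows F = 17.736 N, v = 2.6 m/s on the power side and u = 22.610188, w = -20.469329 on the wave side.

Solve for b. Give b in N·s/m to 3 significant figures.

u + w = 2.140859;  u + w = √(2b)·v, so √(2b) = 2.140859/2.6 = 0.823407.
b = (√(2b))²/2 = 0.678000/2 = 0.339000.
(Check via u − w = 2F/√(2b): u − w = 43.079517, 2F/√(2b) = 43.079530.)

b = 0.339 N·s/m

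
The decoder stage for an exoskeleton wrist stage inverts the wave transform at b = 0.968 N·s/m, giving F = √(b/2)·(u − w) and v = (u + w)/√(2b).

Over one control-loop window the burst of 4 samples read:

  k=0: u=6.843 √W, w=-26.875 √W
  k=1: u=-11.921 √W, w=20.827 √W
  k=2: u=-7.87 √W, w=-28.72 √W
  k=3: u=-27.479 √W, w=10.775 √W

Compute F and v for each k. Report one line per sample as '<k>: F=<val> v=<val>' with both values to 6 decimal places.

0: F=23.457649 v=-14.396988
1: F=-22.782819 v=6.400737
2: F=14.505368 v=-26.297214
3: F=-26.613349 v=-12.005156

k=0: u−w=33.718000, u+w=-20.032000; √(b/2)=0.695701, √(2b)=1.391402; F=0.695701×33.718=23.457649, v=-20.032000/1.391402=-14.396988
k=1: u−w=-32.748000, u+w=8.906000; √(b/2)=0.695701, √(2b)=1.391402; F=0.695701×(-32.748)=-22.782819, v=8.906000/1.391402=6.400737
k=2: u−w=20.850000, u+w=-36.590000; √(b/2)=0.695701, √(2b)=1.391402; F=0.695701×20.85=14.505368, v=-36.590000/1.391402=-26.297214
k=3: u−w=-38.254000, u+w=-16.704000; √(b/2)=0.695701, √(2b)=1.391402; F=0.695701×(-38.254)=-26.613349, v=-16.704000/1.391402=-12.005156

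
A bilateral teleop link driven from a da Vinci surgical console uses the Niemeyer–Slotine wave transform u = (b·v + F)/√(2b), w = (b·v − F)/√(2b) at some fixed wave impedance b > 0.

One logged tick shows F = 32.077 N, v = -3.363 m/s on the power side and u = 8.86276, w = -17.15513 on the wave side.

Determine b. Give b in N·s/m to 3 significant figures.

b = 3.04 N·s/m

u + w = -8.29237;  u + w = √(2b)·v, so √(2b) = -8.29237/(-3.363) = 2.46577.
b = (√(2b))²/2 = 6.08000/2 = 3.04000.
(Check via u − w = 2F/√(2b): u − w = 26.01789, 2F/√(2b) = 26.01788.)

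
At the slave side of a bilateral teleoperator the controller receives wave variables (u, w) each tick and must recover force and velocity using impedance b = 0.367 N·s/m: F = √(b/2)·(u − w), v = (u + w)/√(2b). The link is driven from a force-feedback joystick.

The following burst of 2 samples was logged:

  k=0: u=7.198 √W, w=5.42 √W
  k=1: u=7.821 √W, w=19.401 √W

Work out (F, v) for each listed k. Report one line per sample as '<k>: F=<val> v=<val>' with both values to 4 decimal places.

k=0: u−w=1.7780, u+w=12.6180; √(b/2)=0.4284, √(2b)=0.8567; F=0.4284×1.778=0.7616, v=12.6180/0.8567=14.7280
k=1: u−w=-11.5800, u+w=27.2220; √(b/2)=0.4284, √(2b)=0.8567; F=0.4284×(-11.58)=-4.9605, v=27.2220/0.8567=31.7740

0: F=0.7616 v=14.7280
1: F=-4.9605 v=31.7740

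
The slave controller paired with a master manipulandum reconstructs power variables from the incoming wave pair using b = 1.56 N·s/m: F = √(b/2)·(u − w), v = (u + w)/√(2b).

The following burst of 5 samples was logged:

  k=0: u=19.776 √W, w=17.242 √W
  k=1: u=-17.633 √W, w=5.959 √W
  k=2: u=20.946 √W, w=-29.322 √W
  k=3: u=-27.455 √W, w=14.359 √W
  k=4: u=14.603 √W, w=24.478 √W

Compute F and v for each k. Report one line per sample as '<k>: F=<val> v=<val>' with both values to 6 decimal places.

0: F=2.237968 v=20.957316
1: F=-20.835890 v=-6.609101
2: F=44.395496 v=-4.741976
3: F=-36.929125 v=-7.414150
4: F=-8.721364 v=22.125259

k=0: u−w=2.534000, u+w=37.018000; √(b/2)=0.883176, √(2b)=1.766352; F=0.883176×2.534=2.237968, v=37.018000/1.766352=20.957316
k=1: u−w=-23.592000, u+w=-11.674000; √(b/2)=0.883176, √(2b)=1.766352; F=0.883176×(-23.592)=-20.835890, v=-11.674000/1.766352=-6.609101
k=2: u−w=50.268000, u+w=-8.376000; √(b/2)=0.883176, √(2b)=1.766352; F=0.883176×50.268=44.395496, v=-8.376000/1.766352=-4.741976
k=3: u−w=-41.814000, u+w=-13.096000; √(b/2)=0.883176, √(2b)=1.766352; F=0.883176×(-41.814)=-36.929125, v=-13.096000/1.766352=-7.414150
k=4: u−w=-9.875000, u+w=39.081000; √(b/2)=0.883176, √(2b)=1.766352; F=0.883176×(-9.875)=-8.721364, v=39.081000/1.766352=22.125259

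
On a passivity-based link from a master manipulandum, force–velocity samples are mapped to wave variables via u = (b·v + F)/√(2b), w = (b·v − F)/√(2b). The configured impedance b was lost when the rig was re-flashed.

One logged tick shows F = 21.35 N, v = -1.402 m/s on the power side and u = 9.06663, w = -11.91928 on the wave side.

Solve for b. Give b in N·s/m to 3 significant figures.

b = 2.07 N·s/m

u + w = -2.85265;  u + w = √(2b)·v, so √(2b) = -2.85265/(-1.402) = 2.03470.
b = (√(2b))²/2 = 4.14001/2 = 2.07000.
(Check via u − w = 2F/√(2b): u − w = 20.98591, 2F/√(2b) = 20.98589.)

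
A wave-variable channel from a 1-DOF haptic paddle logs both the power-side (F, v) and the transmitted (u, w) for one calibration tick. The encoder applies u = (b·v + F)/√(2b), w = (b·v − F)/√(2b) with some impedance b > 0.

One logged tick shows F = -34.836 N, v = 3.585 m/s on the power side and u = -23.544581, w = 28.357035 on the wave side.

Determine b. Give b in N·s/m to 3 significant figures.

u + w = 4.812454;  u + w = √(2b)·v, so √(2b) = 4.812454/3.585 = 1.342386.
b = (√(2b))²/2 = 1.802000/2 = 0.901000.
(Check via u − w = 2F/√(2b): u − w = -51.901616, 2F/√(2b) = -51.901612.)

b = 0.901 N·s/m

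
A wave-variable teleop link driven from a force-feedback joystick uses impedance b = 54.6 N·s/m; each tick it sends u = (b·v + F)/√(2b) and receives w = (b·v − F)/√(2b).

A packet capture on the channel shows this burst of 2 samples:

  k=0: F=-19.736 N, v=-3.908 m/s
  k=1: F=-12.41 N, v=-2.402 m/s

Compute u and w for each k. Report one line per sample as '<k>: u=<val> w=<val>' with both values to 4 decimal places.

0: u=-22.3077 w=-18.5304
1: u=-13.7379 w=-11.3627

k=0: b·v=54.6×(-3.908)=-213.3768; √(2b)=10.4499; u=(-213.3768+(-19.736))/10.4499=-22.3077, w=(-213.3768−(-19.736))/10.4499=-18.5304
k=1: b·v=54.6×(-2.402)=-131.1492; √(2b)=10.4499; u=(-131.1492+(-12.41))/10.4499=-13.7379, w=(-131.1492−(-12.41))/10.4499=-11.3627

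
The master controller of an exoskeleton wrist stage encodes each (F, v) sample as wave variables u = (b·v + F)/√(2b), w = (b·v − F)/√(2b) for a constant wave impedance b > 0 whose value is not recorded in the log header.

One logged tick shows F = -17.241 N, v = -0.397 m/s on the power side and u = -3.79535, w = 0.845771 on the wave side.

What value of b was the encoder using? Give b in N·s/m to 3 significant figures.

b = 27.6 N·s/m

u + w = -2.949579;  u + w = √(2b)·v, so √(2b) = -2.949579/(-0.397) = 7.429670.
b = (√(2b))²/2 = 55.199997/2 = 27.599998.
(Check via u − w = 2F/√(2b): u − w = -4.641121, 2F/√(2b) = -4.641121.)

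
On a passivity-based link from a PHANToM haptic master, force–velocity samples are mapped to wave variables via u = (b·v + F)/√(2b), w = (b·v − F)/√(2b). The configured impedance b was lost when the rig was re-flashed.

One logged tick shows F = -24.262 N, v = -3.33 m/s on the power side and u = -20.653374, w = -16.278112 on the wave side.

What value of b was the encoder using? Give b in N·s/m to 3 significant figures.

u + w = -36.931486;  u + w = √(2b)·v, so √(2b) = -36.931486/(-3.33) = 11.090536.
b = (√(2b))²/2 = 122.999996/2 = 61.499998.
(Check via u − w = 2F/√(2b): u − w = -4.375262, 2F/√(2b) = -4.375262.)

b = 61.5 N·s/m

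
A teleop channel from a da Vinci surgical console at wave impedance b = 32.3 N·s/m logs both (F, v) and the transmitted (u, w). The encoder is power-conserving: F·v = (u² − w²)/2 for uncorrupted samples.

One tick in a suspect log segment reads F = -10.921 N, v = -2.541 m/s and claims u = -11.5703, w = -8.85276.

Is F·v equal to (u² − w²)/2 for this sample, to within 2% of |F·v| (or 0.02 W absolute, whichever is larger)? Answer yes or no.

yes

F·v = (-10.921)×(-2.541) = 27.7503 W.
(u² − w²)/2 = (133.8718 − 78.3714)/2 = 27.7502 W.
|Δ| = 0.0000;  2% of max(1, |F·v|) = 0.5550.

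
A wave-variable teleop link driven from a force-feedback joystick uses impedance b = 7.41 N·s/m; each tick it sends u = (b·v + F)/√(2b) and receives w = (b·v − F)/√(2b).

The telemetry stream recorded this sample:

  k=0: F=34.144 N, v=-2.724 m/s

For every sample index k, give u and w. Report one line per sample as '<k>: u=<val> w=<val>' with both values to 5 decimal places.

0: u=3.62606 w=-14.11258

k=0: b·v=7.41×(-2.724)=-20.18484; √(2b)=3.84968; u=(-20.18484+34.144)/3.84968=3.62606, w=(-20.18484−34.144)/3.84968=-14.11258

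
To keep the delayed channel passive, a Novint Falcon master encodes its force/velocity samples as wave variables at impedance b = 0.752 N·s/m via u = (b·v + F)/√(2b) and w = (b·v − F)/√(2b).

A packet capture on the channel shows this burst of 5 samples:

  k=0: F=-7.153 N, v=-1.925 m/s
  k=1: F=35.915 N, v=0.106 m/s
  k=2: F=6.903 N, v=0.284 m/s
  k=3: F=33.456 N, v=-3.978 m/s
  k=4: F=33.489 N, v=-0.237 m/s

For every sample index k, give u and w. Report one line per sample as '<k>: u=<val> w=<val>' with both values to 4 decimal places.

k=0: b·v=0.752×(-1.925)=-1.4476; √(2b)=1.2264; u=(-1.4476+(-7.153))/1.2264=-7.0130, w=(-1.4476−(-7.153))/1.2264=4.6522
k=1: b·v=0.752×0.106=0.0797; √(2b)=1.2264; u=(0.0797+35.915)/1.2264=29.3505, w=(0.0797−35.915)/1.2264=-29.2205
k=2: b·v=0.752×0.284=0.2136; √(2b)=1.2264; u=(0.2136+6.903)/1.2264=5.8029, w=(0.2136−6.903)/1.2264=-5.4546
k=3: b·v=0.752×(-3.978)=-2.9915; √(2b)=1.2264; u=(-2.9915+33.456)/1.2264=24.8411, w=(-2.9915−33.456)/1.2264=-29.7196
k=4: b·v=0.752×(-0.237)=-0.1782; √(2b)=1.2264; u=(-0.1782+33.489)/1.2264=27.1619, w=(-0.1782−33.489)/1.2264=-27.4526

0: u=-7.0130 w=4.6522
1: u=29.3505 w=-29.2205
2: u=5.8029 w=-5.4546
3: u=24.8411 w=-29.7196
4: u=27.1619 w=-27.4526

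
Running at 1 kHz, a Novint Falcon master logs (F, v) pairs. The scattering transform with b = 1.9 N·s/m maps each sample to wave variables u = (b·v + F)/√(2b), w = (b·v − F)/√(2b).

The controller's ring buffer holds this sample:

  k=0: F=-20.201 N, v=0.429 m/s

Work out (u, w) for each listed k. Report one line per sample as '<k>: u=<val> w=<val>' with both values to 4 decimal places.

k=0: b·v=1.9×0.429=0.8151; √(2b)=1.9494; u=(0.8151+(-20.201))/1.9494=-9.9448, w=(0.8151−(-20.201))/1.9494=10.7810

0: u=-9.9448 w=10.7810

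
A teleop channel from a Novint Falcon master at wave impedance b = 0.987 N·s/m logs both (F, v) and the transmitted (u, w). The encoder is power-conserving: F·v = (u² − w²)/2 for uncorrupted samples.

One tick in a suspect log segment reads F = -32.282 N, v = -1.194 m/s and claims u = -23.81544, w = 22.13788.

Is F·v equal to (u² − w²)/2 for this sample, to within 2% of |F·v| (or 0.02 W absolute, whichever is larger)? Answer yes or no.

yes

F·v = (-32.282)×(-1.194) = 38.54471 W.
(u² − w²)/2 = (567.17518 − 490.08573)/2 = 38.54473 W.
|Δ| = 0.00002;  2% of max(1, |F·v|) = 0.77089.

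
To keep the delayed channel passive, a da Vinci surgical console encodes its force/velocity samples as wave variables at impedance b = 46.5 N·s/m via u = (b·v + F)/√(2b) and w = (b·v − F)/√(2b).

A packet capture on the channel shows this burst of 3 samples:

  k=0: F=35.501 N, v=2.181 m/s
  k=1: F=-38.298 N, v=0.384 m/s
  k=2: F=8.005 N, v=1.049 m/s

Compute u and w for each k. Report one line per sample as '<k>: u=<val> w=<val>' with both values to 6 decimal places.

0: u=14.197683 w=6.835119
1: u=-2.119737 w=5.822899
2: u=5.888175 w=4.228015

k=0: b·v=46.5×2.181=101.416500; √(2b)=9.643651; u=(101.416500+35.501)/9.643651=14.197683, w=(101.416500−35.501)/9.643651=6.835119
k=1: b·v=46.5×0.384=17.856000; √(2b)=9.643651; u=(17.856000+(-38.298))/9.643651=-2.119737, w=(17.856000−(-38.298))/9.643651=5.822899
k=2: b·v=46.5×1.049=48.778500; √(2b)=9.643651; u=(48.778500+8.005)/9.643651=5.888175, w=(48.778500−8.005)/9.643651=4.228015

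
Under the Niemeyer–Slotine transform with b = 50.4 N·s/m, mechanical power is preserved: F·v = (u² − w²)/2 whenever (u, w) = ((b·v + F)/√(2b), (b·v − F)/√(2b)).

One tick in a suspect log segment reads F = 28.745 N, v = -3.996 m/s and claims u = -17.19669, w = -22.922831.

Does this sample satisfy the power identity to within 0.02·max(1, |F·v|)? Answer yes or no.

yes

F·v = 28.745×(-3.996) = -114.865020 W.
(u² − w²)/2 = (295.726147 − 525.456181)/2 = -114.865017 W.
|Δ| = 0.000003;  2% of max(1, |F·v|) = 2.297300.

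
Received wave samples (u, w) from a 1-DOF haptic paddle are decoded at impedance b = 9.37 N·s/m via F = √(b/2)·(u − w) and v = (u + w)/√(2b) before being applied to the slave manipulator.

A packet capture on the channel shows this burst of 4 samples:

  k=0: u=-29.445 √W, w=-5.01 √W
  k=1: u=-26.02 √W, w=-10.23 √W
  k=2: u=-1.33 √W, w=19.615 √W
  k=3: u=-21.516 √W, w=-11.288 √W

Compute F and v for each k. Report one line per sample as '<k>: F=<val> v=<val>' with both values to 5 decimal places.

k=0: u−w=-24.43500, u+w=-34.45500; √(b/2)=2.16449, √(2b)=4.32897; F=2.16449×(-24.435)=-52.88922, v=-34.45500/4.32897=-7.95916
k=1: u−w=-15.79000, u+w=-36.25000; √(b/2)=2.16449, √(2b)=4.32897; F=2.16449×(-15.79)=-34.17724, v=-36.25000/4.32897=-8.37381
k=2: u−w=-20.94500, u+w=18.28500; √(b/2)=2.16449, √(2b)=4.32897; F=2.16449×(-20.945)=-45.33516, v=18.28500/4.32897=4.22387
k=3: u−w=-10.22800, u+w=-32.80400; √(b/2)=2.16449, √(2b)=4.32897; F=2.16449×(-10.228)=-22.13836, v=-32.80400/4.32897=-7.57778

0: F=-52.88922 v=-7.95916
1: F=-34.17724 v=-8.37381
2: F=-45.33516 v=4.22387
3: F=-22.13836 v=-7.57778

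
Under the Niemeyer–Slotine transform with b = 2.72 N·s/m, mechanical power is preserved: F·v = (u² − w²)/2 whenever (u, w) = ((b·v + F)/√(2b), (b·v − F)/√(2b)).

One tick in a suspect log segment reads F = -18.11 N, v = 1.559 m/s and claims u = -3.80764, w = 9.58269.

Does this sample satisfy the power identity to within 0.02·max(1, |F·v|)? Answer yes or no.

F·v = (-18.11)×1.559 = -28.23349 W.
(u² − w²)/2 = (14.49812 − 91.82795)/2 = -38.66491 W.
|Δ| = 10.43142;  2% of max(1, |F·v|) = 0.56467.

no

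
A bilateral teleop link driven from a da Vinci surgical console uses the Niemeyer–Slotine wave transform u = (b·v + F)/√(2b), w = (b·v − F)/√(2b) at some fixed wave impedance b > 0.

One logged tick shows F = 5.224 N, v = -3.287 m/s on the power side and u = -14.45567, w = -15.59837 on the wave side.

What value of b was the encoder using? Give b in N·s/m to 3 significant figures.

u + w = -30.05404;  u + w = √(2b)·v, so √(2b) = -30.05404/(-3.287) = 9.14330.
b = (√(2b))²/2 = 83.60001/2 = 41.80000.
(Check via u − w = 2F/√(2b): u − w = 1.14270, 2F/√(2b) = 1.14269.)

b = 41.8 N·s/m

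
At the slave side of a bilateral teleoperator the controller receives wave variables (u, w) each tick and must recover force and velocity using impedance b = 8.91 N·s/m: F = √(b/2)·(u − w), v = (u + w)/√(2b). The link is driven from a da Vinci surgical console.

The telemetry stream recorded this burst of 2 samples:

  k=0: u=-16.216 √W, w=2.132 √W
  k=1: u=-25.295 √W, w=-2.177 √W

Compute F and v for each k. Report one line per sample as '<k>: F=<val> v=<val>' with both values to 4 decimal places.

0: F=-38.7269 v=-3.3364
1: F=-48.7949 v=-6.5078

k=0: u−w=-18.3480, u+w=-14.0840; √(b/2)=2.1107, √(2b)=4.2214; F=2.1107×(-18.348)=-38.7269, v=-14.0840/4.2214=-3.3364
k=1: u−w=-23.1180, u+w=-27.4720; √(b/2)=2.1107, √(2b)=4.2214; F=2.1107×(-23.118)=-48.7949, v=-27.4720/4.2214=-6.5078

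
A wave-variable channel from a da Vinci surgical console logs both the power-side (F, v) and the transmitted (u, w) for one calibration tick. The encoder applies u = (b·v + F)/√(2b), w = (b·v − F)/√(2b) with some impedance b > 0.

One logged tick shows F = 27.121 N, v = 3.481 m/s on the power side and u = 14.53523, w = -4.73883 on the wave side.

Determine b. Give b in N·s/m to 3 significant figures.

u + w = 9.7964;  u + w = √(2b)·v, so √(2b) = 9.7964/3.481 = 2.8142.
b = (√(2b))²/2 = 7.9200/2 = 3.9600.
(Check via u − w = 2F/√(2b): u − w = 19.2741, 2F/√(2b) = 19.2741.)

b = 3.96 N·s/m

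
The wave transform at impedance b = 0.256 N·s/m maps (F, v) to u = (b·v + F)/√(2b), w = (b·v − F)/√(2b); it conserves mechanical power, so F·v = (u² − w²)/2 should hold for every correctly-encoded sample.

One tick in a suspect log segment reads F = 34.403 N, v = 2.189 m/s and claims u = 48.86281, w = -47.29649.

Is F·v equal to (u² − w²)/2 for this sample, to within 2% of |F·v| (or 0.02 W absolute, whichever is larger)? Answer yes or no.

yes

F·v = 34.403×2.189 = 75.3082 W.
(u² − w²)/2 = (2387.5742 − 2236.9580)/2 = 75.3081 W.
|Δ| = 0.0000;  2% of max(1, |F·v|) = 1.5062.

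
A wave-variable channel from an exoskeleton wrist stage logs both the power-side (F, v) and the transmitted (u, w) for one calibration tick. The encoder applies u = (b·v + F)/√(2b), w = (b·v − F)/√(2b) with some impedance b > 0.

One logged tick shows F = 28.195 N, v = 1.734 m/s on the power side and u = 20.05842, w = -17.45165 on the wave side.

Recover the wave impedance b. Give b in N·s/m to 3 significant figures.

b = 1.13 N·s/m

u + w = 2.6068;  u + w = √(2b)·v, so √(2b) = 2.6068/1.734 = 1.5033.
b = (√(2b))²/2 = 2.2600/2 = 1.1300.
(Check via u − w = 2F/√(2b): u − w = 37.5101, 2F/√(2b) = 37.5101.)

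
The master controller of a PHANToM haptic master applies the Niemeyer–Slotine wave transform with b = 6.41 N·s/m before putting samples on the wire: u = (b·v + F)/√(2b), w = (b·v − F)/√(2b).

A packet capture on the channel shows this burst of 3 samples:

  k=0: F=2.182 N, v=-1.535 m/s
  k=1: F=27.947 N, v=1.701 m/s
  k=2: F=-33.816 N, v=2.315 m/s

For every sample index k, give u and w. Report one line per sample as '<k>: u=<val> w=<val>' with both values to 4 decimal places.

0: u=-2.1386 w=-3.3574
1: u=10.8505 w=-4.7601
2: u=-5.3001 w=13.5889

k=0: b·v=6.41×(-1.535)=-9.8393; √(2b)=3.5805; u=(-9.8393+2.182)/3.5805=-2.1386, w=(-9.8393−2.182)/3.5805=-3.3574
k=1: b·v=6.41×1.701=10.9034; √(2b)=3.5805; u=(10.9034+27.947)/3.5805=10.8505, w=(10.9034−27.947)/3.5805=-4.7601
k=2: b·v=6.41×2.315=14.8392; √(2b)=3.5805; u=(14.8392+(-33.816))/3.5805=-5.3001, w=(14.8392−(-33.816))/3.5805=13.5889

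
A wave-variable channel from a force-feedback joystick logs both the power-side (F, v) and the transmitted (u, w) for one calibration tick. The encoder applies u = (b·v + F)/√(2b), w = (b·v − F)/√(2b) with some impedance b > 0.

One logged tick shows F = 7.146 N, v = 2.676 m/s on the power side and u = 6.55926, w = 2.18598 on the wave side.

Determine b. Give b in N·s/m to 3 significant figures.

u + w = 8.7452;  u + w = √(2b)·v, so √(2b) = 8.7452/2.676 = 3.2680.
b = (√(2b))²/2 = 10.6800/2 = 5.3400.
(Check via u − w = 2F/√(2b): u − w = 4.3733, 2F/√(2b) = 4.3733.)

b = 5.34 N·s/m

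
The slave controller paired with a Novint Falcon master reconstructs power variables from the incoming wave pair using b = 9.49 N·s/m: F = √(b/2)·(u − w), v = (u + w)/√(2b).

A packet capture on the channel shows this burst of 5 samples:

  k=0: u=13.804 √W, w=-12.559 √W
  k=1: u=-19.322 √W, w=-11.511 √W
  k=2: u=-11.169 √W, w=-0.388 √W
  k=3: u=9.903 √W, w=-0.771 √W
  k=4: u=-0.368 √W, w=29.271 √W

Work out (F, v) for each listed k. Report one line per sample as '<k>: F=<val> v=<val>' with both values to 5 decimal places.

k=0: u−w=26.36300, u+w=1.24500; √(b/2)=2.17830, √(2b)=4.35660; F=2.17830×26.363=57.42658, v=1.24500/4.35660=0.28577
k=1: u−w=-7.81100, u+w=-30.83300; √(b/2)=2.17830, √(2b)=4.35660; F=2.17830×(-7.811)=-17.01472, v=-30.83300/4.35660=-7.07730
k=2: u−w=-10.78100, u+w=-11.55700; √(b/2)=2.17830, √(2b)=4.35660; F=2.17830×(-10.781)=-23.48427, v=-11.55700/4.35660=-2.65275
k=3: u−w=10.67400, u+w=9.13200; √(b/2)=2.17830, √(2b)=4.35660; F=2.17830×10.674=23.25120, v=9.13200/4.35660=2.09613
k=4: u−w=-29.63900, u+w=28.90300; √(b/2)=2.17830, √(2b)=4.35660; F=2.17830×(-29.639)=-64.56270, v=28.90300/4.35660=6.63430

0: F=57.42658 v=0.28577
1: F=-17.01472 v=-7.07730
2: F=-23.48427 v=-2.65275
3: F=23.25120 v=2.09613
4: F=-64.56270 v=6.63430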